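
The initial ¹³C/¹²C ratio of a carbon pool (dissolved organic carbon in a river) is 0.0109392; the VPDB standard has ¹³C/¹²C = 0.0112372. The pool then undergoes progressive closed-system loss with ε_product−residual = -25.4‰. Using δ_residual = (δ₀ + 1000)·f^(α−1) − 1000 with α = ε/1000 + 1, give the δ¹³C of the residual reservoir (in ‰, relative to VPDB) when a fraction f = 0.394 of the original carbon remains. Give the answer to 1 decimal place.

-3.2‰

δ₀ = (0.0109392/0.0112372 − 1)×1000 = (0.973481 − 1)×1000 = -26.519‰
α − 1 = ε/1000 = -0.0254
f^(α−1) = 0.394^(-0.0254) = 1.023940
δ_res = (-26.519 + 1000) × 1.023940 − 1000 = 996.786 − 1000 = -3.21‰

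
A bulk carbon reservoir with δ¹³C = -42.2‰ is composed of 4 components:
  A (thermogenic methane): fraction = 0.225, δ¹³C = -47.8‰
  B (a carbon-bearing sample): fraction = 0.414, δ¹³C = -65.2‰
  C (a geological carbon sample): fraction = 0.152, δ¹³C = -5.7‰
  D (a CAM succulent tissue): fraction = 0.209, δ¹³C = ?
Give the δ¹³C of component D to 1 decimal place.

Isotope mass balance: δ_bulk = Σ fᵢ·δᵢ.
-42.2 = 0.225×(-47.8) + 0.414×(-65.2) + 0.152×(-5.7) + 0.209×δ_D
0.209·δ_D = -42.2 − (-38.614) = -3.586
δ_D = -3.586 / 0.209 = -17.16‰

-17.2‰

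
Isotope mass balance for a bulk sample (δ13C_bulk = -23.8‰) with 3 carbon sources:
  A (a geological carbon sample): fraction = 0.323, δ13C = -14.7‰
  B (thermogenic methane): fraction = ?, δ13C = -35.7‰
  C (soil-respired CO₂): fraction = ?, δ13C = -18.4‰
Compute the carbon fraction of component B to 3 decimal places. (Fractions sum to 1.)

Let f_B and f_C be the unknown fractions; fractions sum to 1 so f_B + f_C = 0.677.
Mass balance: Σ fᵢ·δᵢ = δ_bulk ⇒ f_B·(-35.7) + f_C·(-18.4) = -23.8 − (-4.748) = -19.052
Substitute f_C = 0.677 − f_B:
f_B·(-35.7 − -18.4) = -19.052 − 0.677×(-18.4) = -6.595
f_B = -6.595 / -17.3 = 0.3812

0.381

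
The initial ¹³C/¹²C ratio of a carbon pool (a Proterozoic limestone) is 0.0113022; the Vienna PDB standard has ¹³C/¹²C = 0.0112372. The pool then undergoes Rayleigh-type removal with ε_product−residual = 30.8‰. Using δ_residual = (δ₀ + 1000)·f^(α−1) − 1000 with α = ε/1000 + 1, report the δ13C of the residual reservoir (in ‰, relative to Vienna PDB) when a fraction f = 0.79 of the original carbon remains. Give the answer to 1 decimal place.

δ₀ = (0.0113022/0.0112372 − 1)×1000 = (1.005784 − 1)×1000 = 5.784‰
α − 1 = ε/1000 = 0.0308
f^(α−1) = 0.79^(0.0308) = 0.992766
δ_res = (5.784 + 1000) × 0.992766 − 1000 = 998.509 − 1000 = -1.49‰

-1.5‰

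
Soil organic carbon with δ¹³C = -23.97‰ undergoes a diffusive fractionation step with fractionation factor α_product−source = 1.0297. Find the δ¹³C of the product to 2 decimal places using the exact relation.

5.02‰

δ_product = (δ_source + 1000)·α − 1000
δ_product = (-23.97 + 1000) × 1.0297 − 1000
δ_product = 1005.018 − 1000 = 5.018‰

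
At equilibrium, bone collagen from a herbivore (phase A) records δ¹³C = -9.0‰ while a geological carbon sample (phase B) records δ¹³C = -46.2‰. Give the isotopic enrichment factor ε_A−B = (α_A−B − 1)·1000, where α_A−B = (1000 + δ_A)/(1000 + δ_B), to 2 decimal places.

α_A−B = (1000 + -9.0) / (1000 + -46.2) = 991.0 / 953.8 = 1.039002
ε_A−B = (1.039002 − 1) × 1000 = 39.002‰
(The approximation ε ≈ δ_A − δ_B would give 37.2‰.)

39.00‰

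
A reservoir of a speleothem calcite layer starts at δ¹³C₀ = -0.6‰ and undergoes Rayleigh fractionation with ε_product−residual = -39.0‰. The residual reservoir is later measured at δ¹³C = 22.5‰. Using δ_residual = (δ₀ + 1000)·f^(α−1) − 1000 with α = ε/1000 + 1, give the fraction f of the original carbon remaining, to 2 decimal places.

α − 1 = ε/1000 = -0.0390
(δ_res + 1000)/(δ₀ + 1000) = (22.5 + 1000)/(-0.6 + 1000) = 1022.5/999.4 = 1.023114
f = 1.023114^(1/-0.0390) = exp(ln(1.023114)/-0.0390) = exp(0.02285/-0.0390)
f = exp(-0.5859) = 0.5566

0.56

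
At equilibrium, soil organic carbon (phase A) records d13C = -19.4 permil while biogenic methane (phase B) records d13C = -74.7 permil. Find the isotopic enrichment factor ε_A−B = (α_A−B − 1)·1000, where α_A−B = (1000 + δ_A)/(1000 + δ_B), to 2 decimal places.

α_A−B = (1000 + -19.4) / (1000 + -74.7) = 980.6 / 925.3 = 1.059764
ε_A−B = (1.059764 − 1) × 1000 = 59.764 permil
(The approximation ε ≈ δ_A − δ_B would give 55.3 permil.)

59.76 permil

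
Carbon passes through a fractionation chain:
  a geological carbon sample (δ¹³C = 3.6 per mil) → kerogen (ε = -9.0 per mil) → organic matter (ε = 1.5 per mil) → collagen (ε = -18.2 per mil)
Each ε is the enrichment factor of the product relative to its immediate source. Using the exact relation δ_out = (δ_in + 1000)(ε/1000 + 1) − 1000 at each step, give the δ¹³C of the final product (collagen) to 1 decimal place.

step 1: δ = (3.60 + 1000)·(-9.0/1000 + 1) − 1000 = -5.43 per mil
step 2: δ = (-5.43 + 1000)·(1.5/1000 + 1) − 1000 = -3.94 per mil
step 3: δ = (-3.94 + 1000)·(-18.2/1000 + 1) − 1000 = -22.07 per mil

-22.1 per mil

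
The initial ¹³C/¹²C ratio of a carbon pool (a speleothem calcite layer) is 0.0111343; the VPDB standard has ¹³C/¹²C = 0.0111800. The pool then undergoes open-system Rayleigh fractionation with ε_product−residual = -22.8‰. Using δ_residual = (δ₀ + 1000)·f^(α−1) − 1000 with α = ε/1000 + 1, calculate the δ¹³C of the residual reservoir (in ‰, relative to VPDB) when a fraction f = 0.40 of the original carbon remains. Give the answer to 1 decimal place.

16.9‰

δ₀ = (0.0111343/0.0111800 − 1)×1000 = (0.995912 − 1)×1000 = -4.088‰
α − 1 = ε/1000 = -0.0228
f^(α−1) = 0.40^(-0.0228) = 1.021111
δ_res = (-4.088 + 1000) × 1.021111 − 1000 = 1016.937 − 1000 = 16.94‰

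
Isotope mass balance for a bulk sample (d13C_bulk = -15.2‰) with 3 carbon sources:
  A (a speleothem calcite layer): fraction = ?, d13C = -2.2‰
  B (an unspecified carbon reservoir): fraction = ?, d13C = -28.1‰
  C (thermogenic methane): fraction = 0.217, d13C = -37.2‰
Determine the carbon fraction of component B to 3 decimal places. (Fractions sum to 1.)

0.209

Let f_B and f_A be the unknown fractions; fractions sum to 1 so f_B + f_A = 0.783.
Mass balance: Σ fᵢ·δᵢ = δ_bulk ⇒ f_B·(-28.1) + f_A·(-2.2) = -15.2 − (-8.072) = -7.128
Substitute f_A = 0.783 − f_B:
f_B·(-28.1 − -2.2) = -7.128 − 0.783×(-2.2) = -5.405
f_B = -5.405 / -25.9 = 0.2087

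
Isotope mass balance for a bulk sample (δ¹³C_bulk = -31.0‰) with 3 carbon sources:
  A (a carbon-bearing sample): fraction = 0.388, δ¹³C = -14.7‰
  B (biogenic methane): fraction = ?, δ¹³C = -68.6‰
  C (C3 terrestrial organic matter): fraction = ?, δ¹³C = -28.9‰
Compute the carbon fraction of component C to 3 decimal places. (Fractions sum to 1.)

0.420

Let f_C and f_B be the unknown fractions; fractions sum to 1 so f_C + f_B = 0.612.
Mass balance: Σ fᵢ·δᵢ = δ_bulk ⇒ f_C·(-28.9) + f_B·(-68.6) = -31.0 − (-5.704) = -25.296
Substitute f_B = 0.612 − f_C:
f_C·(-28.9 − -68.6) = -25.296 − 0.612×(-68.6) = 16.687
f_C = 16.687 / 39.7 = 0.4203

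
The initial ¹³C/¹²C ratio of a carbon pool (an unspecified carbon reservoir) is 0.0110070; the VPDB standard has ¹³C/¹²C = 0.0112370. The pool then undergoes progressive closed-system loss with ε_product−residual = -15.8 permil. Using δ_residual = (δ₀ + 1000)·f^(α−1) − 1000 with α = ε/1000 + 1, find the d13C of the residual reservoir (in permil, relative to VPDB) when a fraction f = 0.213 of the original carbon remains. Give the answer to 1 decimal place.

3.8 permil

δ₀ = (0.0110070/0.0112370 − 1)×1000 = (0.979532 − 1)×1000 = -20.468 permil
α − 1 = ε/1000 = -0.0158
f^(α−1) = 0.213^(-0.0158) = 1.024735
δ_res = (-20.468 + 1000) × 1.024735 − 1000 = 1003.761 − 1000 = 3.76 permil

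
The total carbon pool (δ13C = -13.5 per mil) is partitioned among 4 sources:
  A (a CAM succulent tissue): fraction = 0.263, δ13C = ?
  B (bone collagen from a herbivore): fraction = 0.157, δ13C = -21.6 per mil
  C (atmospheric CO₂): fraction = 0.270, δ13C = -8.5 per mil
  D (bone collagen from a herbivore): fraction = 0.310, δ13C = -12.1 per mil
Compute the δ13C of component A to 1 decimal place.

Isotope mass balance: δ_bulk = Σ fᵢ·δᵢ.
-13.5 = 0.263×δ_A + 0.157×(-21.6) + 0.270×(-8.5) + 0.310×(-12.1)
0.263·δ_A = -13.5 − (-9.437) = -4.063
δ_A = -4.063 / 0.263 = -15.45 per mil

-15.4 per mil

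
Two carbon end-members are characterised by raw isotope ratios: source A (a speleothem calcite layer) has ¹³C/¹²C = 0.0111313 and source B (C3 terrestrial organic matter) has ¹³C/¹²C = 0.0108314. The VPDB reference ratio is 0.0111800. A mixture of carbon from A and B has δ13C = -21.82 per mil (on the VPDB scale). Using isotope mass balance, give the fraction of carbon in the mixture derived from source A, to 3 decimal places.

δ_A = (0.0111313/0.0111800 − 1)×1000 = (0.995644 − 1)×1000 = -4.356 per mil
δ_B = (0.0108314/0.0111800 − 1)×1000 = (0.968819 − 1)×1000 = -31.181 per mil
f_A = (δ_mix − δ_B)/(δ_A − δ_B) = (-21.82 − (-31.181))/(-4.356 − (-31.181))
f_A = 9.361 / 26.825 = 0.3490

0.349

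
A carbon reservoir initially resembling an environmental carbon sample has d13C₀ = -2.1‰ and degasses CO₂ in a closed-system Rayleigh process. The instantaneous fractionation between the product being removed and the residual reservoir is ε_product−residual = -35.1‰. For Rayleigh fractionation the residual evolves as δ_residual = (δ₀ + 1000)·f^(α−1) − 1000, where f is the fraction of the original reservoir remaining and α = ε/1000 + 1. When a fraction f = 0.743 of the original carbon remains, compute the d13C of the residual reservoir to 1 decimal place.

8.4‰

Rayleigh residual: δ_res = (δ₀ + 1000)·f^(α−1) − 1000
α = ε/1000 + 1 = 0.96490, so α − 1 = -0.03510
f^(α−1) = 0.743^(-0.03510) = 1.010481
δ_res = (-2.1 + 1000) × 1.010481 − 1000 = 1008.359 − 1000 = 8.36‰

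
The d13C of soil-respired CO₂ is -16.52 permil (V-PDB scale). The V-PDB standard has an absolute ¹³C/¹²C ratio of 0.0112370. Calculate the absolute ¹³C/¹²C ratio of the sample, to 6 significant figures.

0.0110514

R_sample = R_standard × (d13C/1000 + 1)
R_sample = 0.0112370 × (-16.52/1000 + 1) = 0.0112370 × 0.983480
R_sample = 0.0110514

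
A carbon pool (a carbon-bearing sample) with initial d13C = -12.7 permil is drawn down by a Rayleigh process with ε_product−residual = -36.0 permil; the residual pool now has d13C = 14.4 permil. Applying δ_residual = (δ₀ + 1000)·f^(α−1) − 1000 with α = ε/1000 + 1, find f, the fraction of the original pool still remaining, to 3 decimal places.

α − 1 = ε/1000 = -0.0360
(δ_res + 1000)/(δ₀ + 1000) = (14.4 + 1000)/(-12.7 + 1000) = 1014.4/987.3 = 1.027449
f = 1.027449^(1/-0.0360) = exp(ln(1.027449)/-0.0360) = exp(0.02708/-0.0360)
f = exp(-0.7522) = 0.4713

0.471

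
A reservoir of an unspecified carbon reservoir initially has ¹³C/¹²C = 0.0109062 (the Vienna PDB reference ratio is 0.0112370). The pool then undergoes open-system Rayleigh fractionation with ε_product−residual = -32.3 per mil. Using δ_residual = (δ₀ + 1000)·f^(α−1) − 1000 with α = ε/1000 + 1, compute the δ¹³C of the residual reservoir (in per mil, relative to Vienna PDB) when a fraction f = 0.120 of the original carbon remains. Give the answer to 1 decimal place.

δ₀ = (0.0109062/0.0112370 − 1)×1000 = (0.970562 − 1)×1000 = -29.438 per mil
α − 1 = ε/1000 = -0.0323
f^(α−1) = 0.120^(-0.0323) = 1.070884
δ_res = (-29.438 + 1000) × 1.070884 − 1000 = 1039.359 − 1000 = 39.36 per mil

39.4 per mil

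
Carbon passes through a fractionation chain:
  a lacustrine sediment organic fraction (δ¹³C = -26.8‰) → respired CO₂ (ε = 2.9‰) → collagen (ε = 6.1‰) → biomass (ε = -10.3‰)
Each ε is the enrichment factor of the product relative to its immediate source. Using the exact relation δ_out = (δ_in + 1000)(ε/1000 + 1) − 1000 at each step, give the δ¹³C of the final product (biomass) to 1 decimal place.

-28.1‰

step 1: δ = (-26.80 + 1000)·(2.9/1000 + 1) − 1000 = -23.98‰
step 2: δ = (-23.98 + 1000)·(6.1/1000 + 1) − 1000 = -18.02‰
step 3: δ = (-18.02 + 1000)·(-10.3/1000 + 1) − 1000 = -28.14‰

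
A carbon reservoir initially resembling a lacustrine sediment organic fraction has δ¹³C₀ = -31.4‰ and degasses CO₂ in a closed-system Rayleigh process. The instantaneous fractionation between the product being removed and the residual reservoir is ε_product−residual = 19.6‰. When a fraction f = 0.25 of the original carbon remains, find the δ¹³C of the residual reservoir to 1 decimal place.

Rayleigh residual: δ_res = (δ₀ + 1000)·f^(α−1) − 1000
α = ε/1000 + 1 = 1.01960, so α − 1 = 0.01960
f^(α−1) = 0.25^(0.01960) = 0.973194
δ_res = (-31.4 + 1000) × 0.973194 − 1000 = 942.636 − 1000 = -57.36‰

-57.4‰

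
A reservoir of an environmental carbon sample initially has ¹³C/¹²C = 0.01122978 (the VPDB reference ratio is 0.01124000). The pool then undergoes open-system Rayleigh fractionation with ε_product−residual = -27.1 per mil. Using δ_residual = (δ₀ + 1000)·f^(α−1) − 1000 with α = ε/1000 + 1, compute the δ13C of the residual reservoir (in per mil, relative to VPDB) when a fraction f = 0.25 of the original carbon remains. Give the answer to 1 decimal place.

δ₀ = (0.01122978/0.01124000 − 1)×1000 = (0.999091 − 1)×1000 = -0.909 per mil
α − 1 = ε/1000 = -0.0271
f^(α−1) = 0.25^(-0.0271) = 1.038283
δ_res = (-0.909 + 1000) × 1.038283 − 1000 = 1037.339 − 1000 = 37.34 per mil

37.3 per mil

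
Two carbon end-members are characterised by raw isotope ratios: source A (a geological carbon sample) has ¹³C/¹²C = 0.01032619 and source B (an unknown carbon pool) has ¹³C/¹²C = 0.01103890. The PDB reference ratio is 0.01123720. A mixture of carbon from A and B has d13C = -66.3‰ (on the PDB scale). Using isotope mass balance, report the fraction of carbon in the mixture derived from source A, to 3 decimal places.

δ_A = (0.01032619/0.01123720 − 1)×1000 = (0.918929 − 1)×1000 = -81.071‰
δ_B = (0.01103890/0.01123720 − 1)×1000 = (0.982353 − 1)×1000 = -17.647‰
f_A = (δ_mix − δ_B)/(δ_A − δ_B) = (-66.3 − (-17.647))/(-81.071 − (-17.647))
f_A = -48.653 / -63.424 = 0.7671

0.767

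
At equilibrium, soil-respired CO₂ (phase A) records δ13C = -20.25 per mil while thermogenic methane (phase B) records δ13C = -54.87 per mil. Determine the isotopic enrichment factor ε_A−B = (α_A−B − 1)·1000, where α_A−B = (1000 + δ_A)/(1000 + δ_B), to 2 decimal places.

36.63 per mil

α_A−B = (1000 + -20.25) / (1000 + -54.87) = 979.75 / 945.13 = 1.036630
ε_A−B = (1.036630 − 1) × 1000 = 36.630 per mil
(The approximation ε ≈ δ_A − δ_B would give 34.62 per mil.)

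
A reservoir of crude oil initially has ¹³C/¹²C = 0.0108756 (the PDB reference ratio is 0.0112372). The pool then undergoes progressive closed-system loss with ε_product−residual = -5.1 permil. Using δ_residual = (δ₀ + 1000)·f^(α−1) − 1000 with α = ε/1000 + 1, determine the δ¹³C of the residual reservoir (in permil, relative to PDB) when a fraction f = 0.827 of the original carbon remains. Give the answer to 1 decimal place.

-31.2 permil

δ₀ = (0.0108756/0.0112372 − 1)×1000 = (0.967821 − 1)×1000 = -32.179 permil
α − 1 = ε/1000 = -0.0051
f^(α−1) = 0.827^(-0.0051) = 1.000969
δ_res = (-32.179 + 1000) × 1.000969 − 1000 = 968.759 − 1000 = -31.24 permil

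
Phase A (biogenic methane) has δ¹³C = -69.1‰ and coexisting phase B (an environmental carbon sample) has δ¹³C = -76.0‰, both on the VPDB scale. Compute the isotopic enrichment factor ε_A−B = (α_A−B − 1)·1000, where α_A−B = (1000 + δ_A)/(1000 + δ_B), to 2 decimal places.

7.47‰

α_A−B = (1000 + -69.1) / (1000 + -76.0) = 930.9 / 924.0 = 1.007468
ε_A−B = (1.007468 − 1) × 1000 = 7.468‰
(The approximation ε ≈ δ_A − δ_B would give 6.9‰.)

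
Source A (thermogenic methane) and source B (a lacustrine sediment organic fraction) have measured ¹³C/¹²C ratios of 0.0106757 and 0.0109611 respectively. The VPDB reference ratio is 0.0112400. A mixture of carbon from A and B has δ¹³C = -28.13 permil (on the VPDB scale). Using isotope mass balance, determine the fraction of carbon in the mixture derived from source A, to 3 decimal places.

δ_A = (0.0106757/0.0112400 − 1)×1000 = (0.949795 − 1)×1000 = -50.205 permil
δ_B = (0.0109611/0.0112400 − 1)×1000 = (0.975187 − 1)×1000 = -24.813 permil
f_A = (δ_mix − δ_B)/(δ_A − δ_B) = (-28.13 − (-24.813))/(-50.205 − (-24.813))
f_A = -3.317 / -25.391 = 0.1306

0.131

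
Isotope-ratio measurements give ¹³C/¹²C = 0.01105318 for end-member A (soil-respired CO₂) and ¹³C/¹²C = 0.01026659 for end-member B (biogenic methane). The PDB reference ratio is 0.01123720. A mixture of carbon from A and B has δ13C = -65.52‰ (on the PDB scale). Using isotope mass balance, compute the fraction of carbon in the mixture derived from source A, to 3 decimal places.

0.298

δ_A = (0.01105318/0.01123720 − 1)×1000 = (0.983624 − 1)×1000 = -16.376‰
δ_B = (0.01026659/0.01123720 − 1)×1000 = (0.913625 − 1)×1000 = -86.375‰
f_A = (δ_mix − δ_B)/(δ_A − δ_B) = (-65.52 − (-86.375))/(-16.376 − (-86.375))
f_A = 20.855 / 69.999 = 0.2979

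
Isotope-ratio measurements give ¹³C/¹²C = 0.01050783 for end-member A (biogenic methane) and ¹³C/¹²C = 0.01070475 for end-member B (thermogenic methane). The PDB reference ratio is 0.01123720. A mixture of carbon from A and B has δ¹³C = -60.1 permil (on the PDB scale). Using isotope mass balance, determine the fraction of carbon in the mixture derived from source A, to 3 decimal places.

0.726

δ_A = (0.01050783/0.01123720 − 1)×1000 = (0.935093 − 1)×1000 = -64.907 permil
δ_B = (0.01070475/0.01123720 − 1)×1000 = (0.952617 − 1)×1000 = -47.383 permil
f_A = (δ_mix − δ_B)/(δ_A − δ_B) = (-60.1 − (-47.383))/(-64.907 − (-47.383))
f_A = -12.717 / -17.524 = 0.7257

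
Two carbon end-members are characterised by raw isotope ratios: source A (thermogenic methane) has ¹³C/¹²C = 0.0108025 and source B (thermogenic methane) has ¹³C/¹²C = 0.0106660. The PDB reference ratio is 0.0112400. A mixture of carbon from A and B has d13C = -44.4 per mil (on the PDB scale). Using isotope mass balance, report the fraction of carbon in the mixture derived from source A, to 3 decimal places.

δ_A = (0.0108025/0.0112400 − 1)×1000 = (0.961077 − 1)×1000 = -38.923 per mil
δ_B = (0.0106660/0.0112400 − 1)×1000 = (0.948932 − 1)×1000 = -51.068 per mil
f_A = (δ_mix − δ_B)/(δ_A − δ_B) = (-44.4 − (-51.068))/(-38.923 − (-51.068))
f_A = 6.668 / 12.144 = 0.5490

0.549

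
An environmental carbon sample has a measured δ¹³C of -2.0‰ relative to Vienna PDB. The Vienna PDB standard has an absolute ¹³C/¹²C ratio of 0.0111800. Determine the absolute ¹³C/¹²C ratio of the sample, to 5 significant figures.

0.011158

R_sample = R_standard × (δ¹³C/1000 + 1)
R_sample = 0.0111800 × (-2.0/1000 + 1) = 0.0111800 × 0.998000
R_sample = 0.0111576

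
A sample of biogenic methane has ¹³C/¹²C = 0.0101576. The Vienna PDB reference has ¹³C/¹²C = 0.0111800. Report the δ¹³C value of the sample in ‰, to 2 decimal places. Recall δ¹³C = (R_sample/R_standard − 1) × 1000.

-91.45‰

δ¹³C = (R_sample / R_standard − 1) × 1000
R_sample / R_standard = 0.0101576 / 0.0111800 = 0.908551
δ¹³C = (0.908551 − 1) × 1000 = -91.449‰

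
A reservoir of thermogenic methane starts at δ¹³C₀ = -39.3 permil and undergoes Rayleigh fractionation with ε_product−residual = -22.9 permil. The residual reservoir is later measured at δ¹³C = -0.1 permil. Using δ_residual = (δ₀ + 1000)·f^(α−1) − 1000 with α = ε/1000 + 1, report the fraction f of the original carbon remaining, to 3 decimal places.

α − 1 = ε/1000 = -0.0229
(δ_res + 1000)/(δ₀ + 1000) = (-0.1 + 1000)/(-39.3 + 1000) = 999.9/960.7 = 1.040804
f = 1.040804^(1/-0.0229) = exp(ln(1.040804)/-0.0229) = exp(0.03999/-0.0229)
f = exp(-1.7464) = 0.1744

0.174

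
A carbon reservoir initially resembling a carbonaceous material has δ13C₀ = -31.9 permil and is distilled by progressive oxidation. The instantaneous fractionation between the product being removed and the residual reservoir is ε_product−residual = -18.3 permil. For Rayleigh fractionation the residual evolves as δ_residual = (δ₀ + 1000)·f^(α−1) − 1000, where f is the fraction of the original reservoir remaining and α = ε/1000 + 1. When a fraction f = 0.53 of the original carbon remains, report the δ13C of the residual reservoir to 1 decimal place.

Rayleigh residual: δ_res = (δ₀ + 1000)·f^(α−1) − 1000
α = ε/1000 + 1 = 0.98170, so α − 1 = -0.01830
f^(α−1) = 0.53^(-0.01830) = 1.011686
δ_res = (-31.9 + 1000) × 1.011686 − 1000 = 979.413 − 1000 = -20.59 permil

-20.6 permil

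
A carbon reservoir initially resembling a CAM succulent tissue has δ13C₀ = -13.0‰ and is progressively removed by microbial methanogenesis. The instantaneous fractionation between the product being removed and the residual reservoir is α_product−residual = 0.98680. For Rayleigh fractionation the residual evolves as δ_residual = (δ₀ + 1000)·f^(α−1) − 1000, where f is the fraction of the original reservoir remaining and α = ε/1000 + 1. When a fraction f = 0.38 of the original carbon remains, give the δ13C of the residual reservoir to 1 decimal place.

-0.3‰

Rayleigh residual: δ_res = (δ₀ + 1000)·f^(α−1) − 1000
α − 1 = -0.01320
f^(α−1) = 0.38^(-0.01320) = 1.012854
δ_res = (-13.0 + 1000) × 1.012854 − 1000 = 999.687 − 1000 = -0.31‰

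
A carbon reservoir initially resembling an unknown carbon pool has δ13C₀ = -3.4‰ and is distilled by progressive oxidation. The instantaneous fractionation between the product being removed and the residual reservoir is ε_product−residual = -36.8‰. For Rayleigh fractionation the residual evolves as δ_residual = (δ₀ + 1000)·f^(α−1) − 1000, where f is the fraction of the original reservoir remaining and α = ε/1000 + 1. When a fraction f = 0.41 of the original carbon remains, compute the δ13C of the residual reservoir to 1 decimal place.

Rayleigh residual: δ_res = (δ₀ + 1000)·f^(α−1) − 1000
α = ε/1000 + 1 = 0.96320, so α − 1 = -0.03680
f^(α−1) = 0.41^(-0.03680) = 1.033355
δ_res = (-3.4 + 1000) × 1.033355 − 1000 = 1029.842 − 1000 = 29.84‰

29.8‰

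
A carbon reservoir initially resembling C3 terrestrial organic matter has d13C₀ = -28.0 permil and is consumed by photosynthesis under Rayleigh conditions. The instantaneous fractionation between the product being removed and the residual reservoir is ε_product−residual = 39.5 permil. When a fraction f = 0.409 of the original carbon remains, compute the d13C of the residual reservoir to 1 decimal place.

Rayleigh residual: δ_res = (δ₀ + 1000)·f^(α−1) − 1000
α = ε/1000 + 1 = 1.03950, so α − 1 = 0.03950
f^(α−1) = 0.409^(0.03950) = 0.965302
δ_res = (-28.0 + 1000) × 0.965302 − 1000 = 938.273 − 1000 = -61.73 permil

-61.7 permil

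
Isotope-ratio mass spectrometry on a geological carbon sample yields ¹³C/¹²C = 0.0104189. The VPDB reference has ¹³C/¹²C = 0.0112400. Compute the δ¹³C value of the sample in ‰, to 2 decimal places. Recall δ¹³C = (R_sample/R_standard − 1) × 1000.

δ¹³C = (R_sample / R_standard − 1) × 1000
R_sample / R_standard = 0.0104189 / 0.0112400 = 0.926948
δ¹³C = (0.926948 − 1) × 1000 = -73.052‰

-73.05‰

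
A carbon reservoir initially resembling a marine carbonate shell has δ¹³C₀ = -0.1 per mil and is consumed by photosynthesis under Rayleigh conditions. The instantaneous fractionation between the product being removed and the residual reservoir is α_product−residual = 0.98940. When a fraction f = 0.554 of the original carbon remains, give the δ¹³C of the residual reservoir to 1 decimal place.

6.2 per mil

Rayleigh residual: δ_res = (δ₀ + 1000)·f^(α−1) − 1000
α − 1 = -0.01060
f^(α−1) = 0.554^(-0.01060) = 1.006280
δ_res = (-0.1 + 1000) × 1.006280 − 1000 = 1006.179 − 1000 = 6.18 per mil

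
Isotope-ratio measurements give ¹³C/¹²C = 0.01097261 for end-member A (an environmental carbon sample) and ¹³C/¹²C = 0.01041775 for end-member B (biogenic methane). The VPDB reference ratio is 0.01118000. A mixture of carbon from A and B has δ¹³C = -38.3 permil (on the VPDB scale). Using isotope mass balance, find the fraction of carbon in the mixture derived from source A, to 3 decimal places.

0.602

δ_A = (0.01097261/0.01118000 − 1)×1000 = (0.981450 − 1)×1000 = -18.550 permil
δ_B = (0.01041775/0.01118000 − 1)×1000 = (0.931820 − 1)×1000 = -68.180 permil
f_A = (δ_mix − δ_B)/(δ_A − δ_B) = (-38.3 − (-68.180))/(-18.550 − (-68.180))
f_A = 29.880 / 49.630 = 0.6021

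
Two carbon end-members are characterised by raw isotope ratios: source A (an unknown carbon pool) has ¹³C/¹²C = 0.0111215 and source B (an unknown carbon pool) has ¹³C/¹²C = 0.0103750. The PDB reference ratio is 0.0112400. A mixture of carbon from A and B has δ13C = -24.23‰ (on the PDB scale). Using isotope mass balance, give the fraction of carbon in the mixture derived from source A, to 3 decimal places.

0.794

δ_A = (0.0111215/0.0112400 − 1)×1000 = (0.989457 − 1)×1000 = -10.543‰
δ_B = (0.0103750/0.0112400 − 1)×1000 = (0.923043 − 1)×1000 = -76.957‰
f_A = (δ_mix − δ_B)/(δ_A − δ_B) = (-24.23 − (-76.957))/(-10.543 − (-76.957))
f_A = 52.727 / 66.415 = 0.7939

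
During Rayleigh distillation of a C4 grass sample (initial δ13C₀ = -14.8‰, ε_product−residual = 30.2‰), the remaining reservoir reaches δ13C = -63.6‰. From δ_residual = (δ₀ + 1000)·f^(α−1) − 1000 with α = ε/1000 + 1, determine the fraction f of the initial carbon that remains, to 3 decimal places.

0.186

α − 1 = ε/1000 = 0.0302
(δ_res + 1000)/(δ₀ + 1000) = (-63.6 + 1000)/(-14.8 + 1000) = 936.4/985.2 = 0.950467
f = 0.950467^(1/0.0302) = exp(ln(0.950467)/0.0302) = exp(-0.05080/0.0302)
f = exp(-1.6822) = 0.1860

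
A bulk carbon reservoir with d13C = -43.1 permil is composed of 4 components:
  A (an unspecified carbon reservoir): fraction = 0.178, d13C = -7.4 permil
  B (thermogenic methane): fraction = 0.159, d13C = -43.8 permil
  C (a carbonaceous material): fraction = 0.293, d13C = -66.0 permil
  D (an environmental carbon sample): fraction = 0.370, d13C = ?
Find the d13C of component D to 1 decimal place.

Isotope mass balance: δ_bulk = Σ fᵢ·δᵢ.
-43.1 = 0.178×(-7.4) + 0.159×(-43.8) + 0.293×(-66.0) + 0.370×δ_D
0.370·δ_D = -43.1 − (-27.619) = -15.481
δ_D = -15.481 / 0.370 = -41.84 permil

-41.8 permil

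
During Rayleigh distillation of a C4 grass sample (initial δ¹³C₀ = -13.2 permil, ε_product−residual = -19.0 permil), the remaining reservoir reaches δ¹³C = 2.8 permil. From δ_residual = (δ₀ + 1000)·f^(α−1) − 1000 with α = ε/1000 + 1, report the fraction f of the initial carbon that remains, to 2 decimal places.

α − 1 = ε/1000 = -0.0190
(δ_res + 1000)/(δ₀ + 1000) = (2.8 + 1000)/(-13.2 + 1000) = 1002.8/986.8 = 1.016214
f = 1.016214^(1/-0.0190) = exp(ln(1.016214)/-0.0190) = exp(0.01608/-0.0190)
f = exp(-0.8465) = 0.4289

0.43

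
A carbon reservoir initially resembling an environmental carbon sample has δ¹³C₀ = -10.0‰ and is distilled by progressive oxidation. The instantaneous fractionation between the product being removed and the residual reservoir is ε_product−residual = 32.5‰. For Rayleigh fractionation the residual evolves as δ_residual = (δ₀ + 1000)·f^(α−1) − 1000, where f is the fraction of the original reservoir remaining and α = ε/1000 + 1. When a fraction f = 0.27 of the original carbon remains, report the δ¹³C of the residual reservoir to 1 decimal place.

Rayleigh residual: δ_res = (δ₀ + 1000)·f^(α−1) − 1000
α = ε/1000 + 1 = 1.03250, so α − 1 = 0.03250
f^(α−1) = 0.27^(0.03250) = 0.958339
δ_res = (-10.0 + 1000) × 0.958339 − 1000 = 948.756 − 1000 = -51.24‰

-51.2‰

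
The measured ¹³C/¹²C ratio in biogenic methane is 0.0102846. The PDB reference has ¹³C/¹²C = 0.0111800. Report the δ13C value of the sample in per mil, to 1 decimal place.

δ13C = (R_sample / R_standard − 1) × 1000
R_sample / R_standard = 0.0102846 / 0.0111800 = 0.919911
δ13C = (0.919911 − 1) × 1000 = -80.09 per mil

-80.1 per mil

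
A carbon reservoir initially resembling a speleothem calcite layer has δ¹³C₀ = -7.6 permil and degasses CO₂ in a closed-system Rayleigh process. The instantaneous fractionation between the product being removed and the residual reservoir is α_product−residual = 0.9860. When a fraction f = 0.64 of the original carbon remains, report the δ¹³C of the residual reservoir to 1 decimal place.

Rayleigh residual: δ_res = (δ₀ + 1000)·f^(α−1) − 1000
α − 1 = -0.01400
f^(α−1) = 0.64^(-0.01400) = 1.006268
δ_res = (-7.6 + 1000) × 1.006268 − 1000 = 998.620 − 1000 = -1.38 permil

-1.4 permil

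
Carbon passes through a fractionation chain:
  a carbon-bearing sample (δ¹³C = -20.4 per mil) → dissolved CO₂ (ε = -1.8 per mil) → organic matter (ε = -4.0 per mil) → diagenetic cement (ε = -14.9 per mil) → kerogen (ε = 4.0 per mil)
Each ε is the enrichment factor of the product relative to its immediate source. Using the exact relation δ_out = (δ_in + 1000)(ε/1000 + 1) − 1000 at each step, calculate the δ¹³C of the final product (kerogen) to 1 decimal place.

step 1: δ = (-20.40 + 1000)·(-1.8/1000 + 1) − 1000 = -22.16 per mil
step 2: δ = (-22.16 + 1000)·(-4.0/1000 + 1) − 1000 = -26.07 per mil
step 3: δ = (-26.07 + 1000)·(-14.9/1000 + 1) − 1000 = -40.59 per mil
step 4: δ = (-40.59 + 1000)·(4.0/1000 + 1) − 1000 = -36.75 per mil

-36.7 per mil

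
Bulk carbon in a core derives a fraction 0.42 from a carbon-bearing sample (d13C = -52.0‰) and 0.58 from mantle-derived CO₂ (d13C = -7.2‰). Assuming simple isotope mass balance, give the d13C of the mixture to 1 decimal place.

-26.0‰

δ_mix = f_A·δ_A + f_B·δ_B
δ_mix = 0.42 × (-52.0) + 0.58 × (-7.2)
δ_mix = -21.84 + -4.18 = -26.02‰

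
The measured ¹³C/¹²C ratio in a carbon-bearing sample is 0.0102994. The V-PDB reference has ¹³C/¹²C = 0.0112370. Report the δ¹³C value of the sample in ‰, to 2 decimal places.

-83.44‰

δ¹³C = (R_sample / R_standard − 1) × 1000
R_sample / R_standard = 0.0102994 / 0.0112370 = 0.916561
δ¹³C = (0.916561 − 1) × 1000 = -83.439‰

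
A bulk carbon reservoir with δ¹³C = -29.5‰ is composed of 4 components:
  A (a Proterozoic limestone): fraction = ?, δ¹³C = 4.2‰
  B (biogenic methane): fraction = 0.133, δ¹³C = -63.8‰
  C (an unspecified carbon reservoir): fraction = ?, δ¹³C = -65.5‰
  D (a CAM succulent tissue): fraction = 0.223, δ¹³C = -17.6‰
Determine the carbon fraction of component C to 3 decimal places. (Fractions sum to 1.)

Let f_C and f_A be the unknown fractions; fractions sum to 1 so f_C + f_A = 0.644.
Mass balance: Σ fᵢ·δᵢ = δ_bulk ⇒ f_C·(-65.5) + f_A·(4.2) = -29.5 − (-12.410) = -17.090
Substitute f_A = 0.644 − f_C:
f_C·(-65.5 − 4.2) = -17.090 − 0.644×(4.2) = -19.795
f_C = -19.795 / -69.7 = 0.2840

0.284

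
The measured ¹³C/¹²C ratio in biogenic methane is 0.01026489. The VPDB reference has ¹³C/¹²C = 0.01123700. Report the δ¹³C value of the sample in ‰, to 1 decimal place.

δ¹³C = (R_sample / R_standard − 1) × 1000
R_sample / R_standard = 0.01026489 / 0.01123700 = 0.913490
δ¹³C = (0.913490 − 1) × 1000 = -86.51‰

-86.5‰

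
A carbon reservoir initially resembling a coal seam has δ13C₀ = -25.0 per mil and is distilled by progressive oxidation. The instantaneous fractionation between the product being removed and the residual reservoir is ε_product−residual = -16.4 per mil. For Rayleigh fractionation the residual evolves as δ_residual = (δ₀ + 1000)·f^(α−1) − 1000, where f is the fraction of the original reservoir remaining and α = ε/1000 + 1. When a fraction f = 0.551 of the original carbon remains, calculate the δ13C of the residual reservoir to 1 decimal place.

-15.4 per mil

Rayleigh residual: δ_res = (δ₀ + 1000)·f^(α−1) − 1000
α = ε/1000 + 1 = 0.98360, so α − 1 = -0.01640
f^(α−1) = 0.551^(-0.01640) = 1.009823
δ_res = (-25.0 + 1000) × 1.009823 − 1000 = 984.577 − 1000 = -15.42 per mil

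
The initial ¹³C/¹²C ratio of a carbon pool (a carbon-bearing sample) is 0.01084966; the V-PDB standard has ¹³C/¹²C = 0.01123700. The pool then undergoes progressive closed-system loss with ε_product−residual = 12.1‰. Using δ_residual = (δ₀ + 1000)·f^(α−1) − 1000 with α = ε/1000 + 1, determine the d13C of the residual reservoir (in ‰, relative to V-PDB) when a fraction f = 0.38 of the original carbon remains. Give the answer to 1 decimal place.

-45.7‰

δ₀ = (0.01084966/0.01123700 − 1)×1000 = (0.965530 − 1)×1000 = -34.470‰
α − 1 = ε/1000 = 0.0121
f^(α−1) = 0.38^(0.0121) = 0.988361
δ_res = (-34.470 + 1000) × 0.988361 − 1000 = 954.292 − 1000 = -45.71‰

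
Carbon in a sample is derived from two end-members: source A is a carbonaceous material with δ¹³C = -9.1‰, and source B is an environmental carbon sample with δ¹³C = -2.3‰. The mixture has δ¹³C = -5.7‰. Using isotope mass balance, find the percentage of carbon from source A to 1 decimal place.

50.0%

δ_mix = f_A·δ_A + (1 − f_A)·δ_B  ⇒  f_A = (δ_mix − δ_B)/(δ_A − δ_B)
f_A = (-5.7 − (-2.3)) / (-9.1 − (-2.3))
f_A = -3.4 / -6.8 = 0.5000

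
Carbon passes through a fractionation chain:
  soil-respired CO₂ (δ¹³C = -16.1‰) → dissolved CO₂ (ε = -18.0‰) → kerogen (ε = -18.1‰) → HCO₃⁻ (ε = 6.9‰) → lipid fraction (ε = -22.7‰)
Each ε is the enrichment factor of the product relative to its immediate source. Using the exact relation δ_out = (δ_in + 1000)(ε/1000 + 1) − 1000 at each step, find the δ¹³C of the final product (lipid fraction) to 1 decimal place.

-66.4‰

step 1: δ = (-16.10 + 1000)·(-18.0/1000 + 1) − 1000 = -33.81‰
step 2: δ = (-33.81 + 1000)·(-18.1/1000 + 1) − 1000 = -51.30‰
step 3: δ = (-51.30 + 1000)·(6.9/1000 + 1) − 1000 = -44.75‰
step 4: δ = (-44.75 + 1000)·(-22.7/1000 + 1) − 1000 = -66.44‰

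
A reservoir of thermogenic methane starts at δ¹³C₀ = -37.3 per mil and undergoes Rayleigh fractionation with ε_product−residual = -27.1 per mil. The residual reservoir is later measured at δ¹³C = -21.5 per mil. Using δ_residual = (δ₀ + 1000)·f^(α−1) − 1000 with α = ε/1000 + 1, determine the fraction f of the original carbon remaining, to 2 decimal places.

0.55

α − 1 = ε/1000 = -0.0271
(δ_res + 1000)/(δ₀ + 1000) = (-21.5 + 1000)/(-37.3 + 1000) = 978.5/962.7 = 1.016412
f = 1.016412^(1/-0.0271) = exp(ln(1.016412)/-0.0271) = exp(0.01628/-0.0271)
f = exp(-0.6007) = 0.5484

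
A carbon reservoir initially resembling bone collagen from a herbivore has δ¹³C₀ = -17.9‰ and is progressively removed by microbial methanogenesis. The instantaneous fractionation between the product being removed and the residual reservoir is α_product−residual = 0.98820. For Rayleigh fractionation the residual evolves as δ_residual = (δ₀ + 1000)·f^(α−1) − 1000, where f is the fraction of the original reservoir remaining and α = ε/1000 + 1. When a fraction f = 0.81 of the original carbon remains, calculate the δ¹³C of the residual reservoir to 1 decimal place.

-15.5‰

Rayleigh residual: δ_res = (δ₀ + 1000)·f^(α−1) − 1000
α − 1 = -0.01180
f^(α−1) = 0.81^(-0.01180) = 1.002490
δ_res = (-17.9 + 1000) × 1.002490 − 1000 = 984.545 − 1000 = -15.45‰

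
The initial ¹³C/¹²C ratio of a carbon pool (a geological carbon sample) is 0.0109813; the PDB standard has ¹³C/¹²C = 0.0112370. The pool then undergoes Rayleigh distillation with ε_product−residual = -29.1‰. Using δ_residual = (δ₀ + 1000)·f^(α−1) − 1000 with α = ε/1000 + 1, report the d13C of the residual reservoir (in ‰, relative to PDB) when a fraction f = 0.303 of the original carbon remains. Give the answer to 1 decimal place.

δ₀ = (0.0109813/0.0112370 − 1)×1000 = (0.977245 − 1)×1000 = -22.755‰
α − 1 = ε/1000 = -0.0291
f^(α−1) = 0.303^(-0.0291) = 1.035357
δ_res = (-22.755 + 1000) × 1.035357 − 1000 = 1011.797 − 1000 = 11.80‰

11.8‰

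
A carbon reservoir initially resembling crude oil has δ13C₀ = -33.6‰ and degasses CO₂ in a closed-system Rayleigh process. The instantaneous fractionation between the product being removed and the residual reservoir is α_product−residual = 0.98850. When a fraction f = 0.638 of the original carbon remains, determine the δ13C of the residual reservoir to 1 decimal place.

Rayleigh residual: δ_res = (δ₀ + 1000)·f^(α−1) − 1000
α − 1 = -0.01150
f^(α−1) = 0.638^(-0.01150) = 1.005182
δ_res = (-33.6 + 1000) × 1.005182 − 1000 = 971.408 − 1000 = -28.59‰

-28.6‰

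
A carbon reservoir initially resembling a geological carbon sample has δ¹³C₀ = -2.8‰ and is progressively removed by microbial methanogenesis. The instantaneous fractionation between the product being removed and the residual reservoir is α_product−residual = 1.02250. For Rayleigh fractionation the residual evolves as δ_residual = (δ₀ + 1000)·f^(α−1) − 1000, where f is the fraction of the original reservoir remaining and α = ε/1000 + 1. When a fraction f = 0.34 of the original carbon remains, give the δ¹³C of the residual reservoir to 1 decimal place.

Rayleigh residual: δ_res = (δ₀ + 1000)·f^(α−1) − 1000
α − 1 = 0.02250
f^(α−1) = 0.34^(0.02250) = 0.976019
δ_res = (-2.8 + 1000) × 0.976019 − 1000 = 973.286 − 1000 = -26.71‰

-26.7‰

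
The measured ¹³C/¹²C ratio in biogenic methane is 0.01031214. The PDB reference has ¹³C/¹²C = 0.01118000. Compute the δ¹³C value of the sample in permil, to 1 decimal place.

-77.6 permil

δ¹³C = (R_sample / R_standard − 1) × 1000
R_sample / R_standard = 0.01031214 / 0.01118000 = 0.922374
δ¹³C = (0.922374 − 1) × 1000 = -77.63 permil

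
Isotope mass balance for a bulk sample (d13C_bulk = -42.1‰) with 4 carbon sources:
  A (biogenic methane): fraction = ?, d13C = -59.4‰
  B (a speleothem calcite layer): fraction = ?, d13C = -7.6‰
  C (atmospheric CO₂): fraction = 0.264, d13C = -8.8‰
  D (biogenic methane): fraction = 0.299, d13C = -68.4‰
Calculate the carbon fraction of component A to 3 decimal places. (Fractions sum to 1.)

Let f_A and f_B be the unknown fractions; fractions sum to 1 so f_A + f_B = 0.437.
Mass balance: Σ fᵢ·δᵢ = δ_bulk ⇒ f_A·(-59.4) + f_B·(-7.6) = -42.1 − (-22.775) = -19.325
Substitute f_B = 0.437 − f_A:
f_A·(-59.4 − -7.6) = -19.325 − 0.437×(-7.6) = -16.004
f_A = -16.004 / -51.8 = 0.3090

0.309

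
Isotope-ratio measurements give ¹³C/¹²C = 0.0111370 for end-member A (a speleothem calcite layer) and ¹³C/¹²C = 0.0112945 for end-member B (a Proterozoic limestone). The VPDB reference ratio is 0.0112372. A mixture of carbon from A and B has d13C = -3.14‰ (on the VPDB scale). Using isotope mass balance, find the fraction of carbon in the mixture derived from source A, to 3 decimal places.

δ_A = (0.0111370/0.0112372 − 1)×1000 = (0.991083 − 1)×1000 = -8.917‰
δ_B = (0.0112945/0.0112372 − 1)×1000 = (1.005099 − 1)×1000 = 5.099‰
f_A = (δ_mix − δ_B)/(δ_A − δ_B) = (-3.14 − (5.099))/(-8.917 − (5.099))
f_A = -8.239 / -14.016 = 0.5878

0.588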